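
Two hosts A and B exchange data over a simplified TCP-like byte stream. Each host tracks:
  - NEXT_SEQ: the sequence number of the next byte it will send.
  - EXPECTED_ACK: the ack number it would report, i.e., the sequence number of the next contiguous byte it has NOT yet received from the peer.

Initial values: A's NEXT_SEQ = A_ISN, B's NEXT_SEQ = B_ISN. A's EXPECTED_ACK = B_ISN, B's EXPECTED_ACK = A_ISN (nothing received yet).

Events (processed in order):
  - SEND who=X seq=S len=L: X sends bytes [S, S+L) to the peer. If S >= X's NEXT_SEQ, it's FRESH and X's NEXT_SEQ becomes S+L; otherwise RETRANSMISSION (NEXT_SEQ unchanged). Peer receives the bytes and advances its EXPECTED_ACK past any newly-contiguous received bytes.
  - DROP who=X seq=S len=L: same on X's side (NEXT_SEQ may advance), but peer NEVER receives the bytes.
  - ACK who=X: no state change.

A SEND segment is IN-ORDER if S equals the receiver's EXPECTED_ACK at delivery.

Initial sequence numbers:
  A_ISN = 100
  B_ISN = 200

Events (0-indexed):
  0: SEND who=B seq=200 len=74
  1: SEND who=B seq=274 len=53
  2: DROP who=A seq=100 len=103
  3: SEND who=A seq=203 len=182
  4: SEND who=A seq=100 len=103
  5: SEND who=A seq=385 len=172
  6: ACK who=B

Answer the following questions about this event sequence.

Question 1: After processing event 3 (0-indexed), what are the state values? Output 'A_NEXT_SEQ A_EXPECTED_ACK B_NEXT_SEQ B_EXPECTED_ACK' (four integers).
After event 0: A_seq=100 A_ack=274 B_seq=274 B_ack=100
After event 1: A_seq=100 A_ack=327 B_seq=327 B_ack=100
After event 2: A_seq=203 A_ack=327 B_seq=327 B_ack=100
After event 3: A_seq=385 A_ack=327 B_seq=327 B_ack=100

385 327 327 100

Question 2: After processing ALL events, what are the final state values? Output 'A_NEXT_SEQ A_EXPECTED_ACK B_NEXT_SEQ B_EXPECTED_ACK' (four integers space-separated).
Answer: 557 327 327 557

Derivation:
After event 0: A_seq=100 A_ack=274 B_seq=274 B_ack=100
After event 1: A_seq=100 A_ack=327 B_seq=327 B_ack=100
After event 2: A_seq=203 A_ack=327 B_seq=327 B_ack=100
After event 3: A_seq=385 A_ack=327 B_seq=327 B_ack=100
After event 4: A_seq=385 A_ack=327 B_seq=327 B_ack=385
After event 5: A_seq=557 A_ack=327 B_seq=327 B_ack=557
After event 6: A_seq=557 A_ack=327 B_seq=327 B_ack=557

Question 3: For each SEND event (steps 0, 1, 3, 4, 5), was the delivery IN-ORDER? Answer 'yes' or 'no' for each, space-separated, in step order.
Answer: yes yes no yes yes

Derivation:
Step 0: SEND seq=200 -> in-order
Step 1: SEND seq=274 -> in-order
Step 3: SEND seq=203 -> out-of-order
Step 4: SEND seq=100 -> in-order
Step 5: SEND seq=385 -> in-order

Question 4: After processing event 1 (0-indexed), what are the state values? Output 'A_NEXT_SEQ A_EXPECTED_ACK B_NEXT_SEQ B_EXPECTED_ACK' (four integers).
After event 0: A_seq=100 A_ack=274 B_seq=274 B_ack=100
After event 1: A_seq=100 A_ack=327 B_seq=327 B_ack=100

100 327 327 100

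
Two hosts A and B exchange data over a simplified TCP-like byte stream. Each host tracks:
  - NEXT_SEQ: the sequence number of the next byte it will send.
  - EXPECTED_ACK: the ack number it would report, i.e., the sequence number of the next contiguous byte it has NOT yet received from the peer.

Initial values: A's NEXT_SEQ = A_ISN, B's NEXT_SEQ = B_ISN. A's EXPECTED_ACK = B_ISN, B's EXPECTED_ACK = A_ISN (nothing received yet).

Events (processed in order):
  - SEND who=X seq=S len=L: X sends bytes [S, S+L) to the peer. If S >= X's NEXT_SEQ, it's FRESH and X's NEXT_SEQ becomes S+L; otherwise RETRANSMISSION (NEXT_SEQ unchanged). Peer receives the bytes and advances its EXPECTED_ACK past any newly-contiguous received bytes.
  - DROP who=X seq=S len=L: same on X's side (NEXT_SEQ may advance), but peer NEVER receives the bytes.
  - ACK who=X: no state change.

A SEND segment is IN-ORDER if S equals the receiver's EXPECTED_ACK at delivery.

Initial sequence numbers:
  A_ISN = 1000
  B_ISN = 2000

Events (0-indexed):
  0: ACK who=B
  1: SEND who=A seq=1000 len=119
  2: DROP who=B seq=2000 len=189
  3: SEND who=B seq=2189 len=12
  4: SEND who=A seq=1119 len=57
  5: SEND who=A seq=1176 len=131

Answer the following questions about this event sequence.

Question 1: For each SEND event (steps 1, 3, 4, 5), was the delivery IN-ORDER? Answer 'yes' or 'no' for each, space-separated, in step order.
Answer: yes no yes yes

Derivation:
Step 1: SEND seq=1000 -> in-order
Step 3: SEND seq=2189 -> out-of-order
Step 4: SEND seq=1119 -> in-order
Step 5: SEND seq=1176 -> in-order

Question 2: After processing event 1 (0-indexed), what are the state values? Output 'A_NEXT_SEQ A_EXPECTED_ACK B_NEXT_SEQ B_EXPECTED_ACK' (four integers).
After event 0: A_seq=1000 A_ack=2000 B_seq=2000 B_ack=1000
After event 1: A_seq=1119 A_ack=2000 B_seq=2000 B_ack=1119

1119 2000 2000 1119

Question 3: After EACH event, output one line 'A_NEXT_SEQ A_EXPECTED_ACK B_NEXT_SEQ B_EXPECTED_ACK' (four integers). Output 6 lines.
1000 2000 2000 1000
1119 2000 2000 1119
1119 2000 2189 1119
1119 2000 2201 1119
1176 2000 2201 1176
1307 2000 2201 1307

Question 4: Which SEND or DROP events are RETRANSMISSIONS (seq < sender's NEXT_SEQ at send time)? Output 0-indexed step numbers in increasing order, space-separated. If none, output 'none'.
Step 1: SEND seq=1000 -> fresh
Step 2: DROP seq=2000 -> fresh
Step 3: SEND seq=2189 -> fresh
Step 4: SEND seq=1119 -> fresh
Step 5: SEND seq=1176 -> fresh

Answer: none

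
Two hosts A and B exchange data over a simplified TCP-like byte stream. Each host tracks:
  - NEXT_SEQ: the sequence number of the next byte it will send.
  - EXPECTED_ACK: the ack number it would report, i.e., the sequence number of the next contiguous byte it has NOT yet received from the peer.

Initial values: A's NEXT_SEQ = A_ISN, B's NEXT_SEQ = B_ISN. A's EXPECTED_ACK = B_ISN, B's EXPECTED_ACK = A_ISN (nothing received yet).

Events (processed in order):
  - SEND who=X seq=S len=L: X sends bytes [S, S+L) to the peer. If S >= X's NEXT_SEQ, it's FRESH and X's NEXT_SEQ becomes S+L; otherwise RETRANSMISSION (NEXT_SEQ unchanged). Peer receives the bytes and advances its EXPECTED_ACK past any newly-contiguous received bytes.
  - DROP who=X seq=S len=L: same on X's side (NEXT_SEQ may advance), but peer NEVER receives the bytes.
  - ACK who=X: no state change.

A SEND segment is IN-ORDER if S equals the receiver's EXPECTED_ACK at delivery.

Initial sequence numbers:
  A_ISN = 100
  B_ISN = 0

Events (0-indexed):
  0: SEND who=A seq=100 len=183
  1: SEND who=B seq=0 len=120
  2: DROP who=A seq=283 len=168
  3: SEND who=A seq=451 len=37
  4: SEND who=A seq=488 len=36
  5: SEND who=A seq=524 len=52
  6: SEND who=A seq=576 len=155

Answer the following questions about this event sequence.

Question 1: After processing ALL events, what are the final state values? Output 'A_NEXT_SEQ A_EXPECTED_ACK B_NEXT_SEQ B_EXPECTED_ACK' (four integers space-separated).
After event 0: A_seq=283 A_ack=0 B_seq=0 B_ack=283
After event 1: A_seq=283 A_ack=120 B_seq=120 B_ack=283
After event 2: A_seq=451 A_ack=120 B_seq=120 B_ack=283
After event 3: A_seq=488 A_ack=120 B_seq=120 B_ack=283
After event 4: A_seq=524 A_ack=120 B_seq=120 B_ack=283
After event 5: A_seq=576 A_ack=120 B_seq=120 B_ack=283
After event 6: A_seq=731 A_ack=120 B_seq=120 B_ack=283

Answer: 731 120 120 283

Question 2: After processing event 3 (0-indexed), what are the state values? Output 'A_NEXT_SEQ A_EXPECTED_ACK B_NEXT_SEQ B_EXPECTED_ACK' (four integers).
After event 0: A_seq=283 A_ack=0 B_seq=0 B_ack=283
After event 1: A_seq=283 A_ack=120 B_seq=120 B_ack=283
After event 2: A_seq=451 A_ack=120 B_seq=120 B_ack=283
After event 3: A_seq=488 A_ack=120 B_seq=120 B_ack=283

488 120 120 283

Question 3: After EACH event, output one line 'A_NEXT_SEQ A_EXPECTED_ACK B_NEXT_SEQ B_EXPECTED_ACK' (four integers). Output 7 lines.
283 0 0 283
283 120 120 283
451 120 120 283
488 120 120 283
524 120 120 283
576 120 120 283
731 120 120 283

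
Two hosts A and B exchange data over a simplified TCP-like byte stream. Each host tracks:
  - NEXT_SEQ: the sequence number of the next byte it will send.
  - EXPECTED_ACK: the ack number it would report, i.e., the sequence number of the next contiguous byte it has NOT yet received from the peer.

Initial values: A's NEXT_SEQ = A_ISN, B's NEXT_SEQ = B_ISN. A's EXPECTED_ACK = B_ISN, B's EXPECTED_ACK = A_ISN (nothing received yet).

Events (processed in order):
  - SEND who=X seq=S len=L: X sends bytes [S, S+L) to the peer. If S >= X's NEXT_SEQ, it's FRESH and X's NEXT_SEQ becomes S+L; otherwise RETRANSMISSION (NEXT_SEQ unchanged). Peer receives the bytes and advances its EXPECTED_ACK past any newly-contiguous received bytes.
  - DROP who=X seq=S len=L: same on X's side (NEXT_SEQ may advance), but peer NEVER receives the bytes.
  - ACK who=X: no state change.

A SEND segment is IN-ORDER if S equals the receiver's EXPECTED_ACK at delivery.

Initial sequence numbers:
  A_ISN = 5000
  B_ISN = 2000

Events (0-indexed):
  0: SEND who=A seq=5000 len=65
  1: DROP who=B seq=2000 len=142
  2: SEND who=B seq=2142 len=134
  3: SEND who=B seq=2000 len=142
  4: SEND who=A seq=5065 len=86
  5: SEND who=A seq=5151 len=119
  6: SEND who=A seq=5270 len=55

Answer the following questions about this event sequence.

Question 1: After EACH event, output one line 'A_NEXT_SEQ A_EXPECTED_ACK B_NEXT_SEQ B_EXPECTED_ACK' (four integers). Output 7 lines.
5065 2000 2000 5065
5065 2000 2142 5065
5065 2000 2276 5065
5065 2276 2276 5065
5151 2276 2276 5151
5270 2276 2276 5270
5325 2276 2276 5325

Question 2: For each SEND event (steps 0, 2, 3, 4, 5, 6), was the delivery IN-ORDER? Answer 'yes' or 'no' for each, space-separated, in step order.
Answer: yes no yes yes yes yes

Derivation:
Step 0: SEND seq=5000 -> in-order
Step 2: SEND seq=2142 -> out-of-order
Step 3: SEND seq=2000 -> in-order
Step 4: SEND seq=5065 -> in-order
Step 5: SEND seq=5151 -> in-order
Step 6: SEND seq=5270 -> in-order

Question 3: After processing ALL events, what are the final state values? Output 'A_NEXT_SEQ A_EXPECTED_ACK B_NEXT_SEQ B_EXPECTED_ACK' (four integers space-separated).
After event 0: A_seq=5065 A_ack=2000 B_seq=2000 B_ack=5065
After event 1: A_seq=5065 A_ack=2000 B_seq=2142 B_ack=5065
After event 2: A_seq=5065 A_ack=2000 B_seq=2276 B_ack=5065
After event 3: A_seq=5065 A_ack=2276 B_seq=2276 B_ack=5065
After event 4: A_seq=5151 A_ack=2276 B_seq=2276 B_ack=5151
After event 5: A_seq=5270 A_ack=2276 B_seq=2276 B_ack=5270
After event 6: A_seq=5325 A_ack=2276 B_seq=2276 B_ack=5325

Answer: 5325 2276 2276 5325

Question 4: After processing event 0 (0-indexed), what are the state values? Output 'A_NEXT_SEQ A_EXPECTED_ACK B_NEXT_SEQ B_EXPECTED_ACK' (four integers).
After event 0: A_seq=5065 A_ack=2000 B_seq=2000 B_ack=5065

5065 2000 2000 5065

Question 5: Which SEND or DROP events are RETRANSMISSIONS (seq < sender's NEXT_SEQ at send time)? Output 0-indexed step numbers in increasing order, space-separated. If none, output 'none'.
Answer: 3

Derivation:
Step 0: SEND seq=5000 -> fresh
Step 1: DROP seq=2000 -> fresh
Step 2: SEND seq=2142 -> fresh
Step 3: SEND seq=2000 -> retransmit
Step 4: SEND seq=5065 -> fresh
Step 5: SEND seq=5151 -> fresh
Step 6: SEND seq=5270 -> fresh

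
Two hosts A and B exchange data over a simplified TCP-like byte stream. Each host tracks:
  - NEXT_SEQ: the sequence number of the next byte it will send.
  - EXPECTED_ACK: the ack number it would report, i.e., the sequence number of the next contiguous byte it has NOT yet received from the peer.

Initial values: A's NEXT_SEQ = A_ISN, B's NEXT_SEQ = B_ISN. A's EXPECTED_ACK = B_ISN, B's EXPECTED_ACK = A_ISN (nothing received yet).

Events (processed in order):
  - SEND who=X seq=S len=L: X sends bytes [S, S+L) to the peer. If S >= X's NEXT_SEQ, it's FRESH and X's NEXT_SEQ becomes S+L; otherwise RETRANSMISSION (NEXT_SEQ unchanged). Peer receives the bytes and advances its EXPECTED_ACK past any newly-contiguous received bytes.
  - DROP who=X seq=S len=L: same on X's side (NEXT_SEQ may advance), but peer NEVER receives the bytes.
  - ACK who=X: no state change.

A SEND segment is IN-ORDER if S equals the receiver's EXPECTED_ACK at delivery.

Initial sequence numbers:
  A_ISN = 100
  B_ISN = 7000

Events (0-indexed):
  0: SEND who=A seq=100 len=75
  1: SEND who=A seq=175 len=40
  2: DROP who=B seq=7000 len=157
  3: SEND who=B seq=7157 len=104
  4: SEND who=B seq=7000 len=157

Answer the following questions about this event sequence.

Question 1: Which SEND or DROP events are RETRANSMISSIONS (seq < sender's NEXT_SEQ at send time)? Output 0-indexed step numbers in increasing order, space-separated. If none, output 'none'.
Answer: 4

Derivation:
Step 0: SEND seq=100 -> fresh
Step 1: SEND seq=175 -> fresh
Step 2: DROP seq=7000 -> fresh
Step 3: SEND seq=7157 -> fresh
Step 4: SEND seq=7000 -> retransmit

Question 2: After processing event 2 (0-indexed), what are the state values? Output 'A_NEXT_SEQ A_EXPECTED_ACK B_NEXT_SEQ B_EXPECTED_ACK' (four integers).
After event 0: A_seq=175 A_ack=7000 B_seq=7000 B_ack=175
After event 1: A_seq=215 A_ack=7000 B_seq=7000 B_ack=215
After event 2: A_seq=215 A_ack=7000 B_seq=7157 B_ack=215

215 7000 7157 215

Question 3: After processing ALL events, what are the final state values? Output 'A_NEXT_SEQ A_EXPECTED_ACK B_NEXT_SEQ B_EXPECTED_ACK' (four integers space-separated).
After event 0: A_seq=175 A_ack=7000 B_seq=7000 B_ack=175
After event 1: A_seq=215 A_ack=7000 B_seq=7000 B_ack=215
After event 2: A_seq=215 A_ack=7000 B_seq=7157 B_ack=215
After event 3: A_seq=215 A_ack=7000 B_seq=7261 B_ack=215
After event 4: A_seq=215 A_ack=7261 B_seq=7261 B_ack=215

Answer: 215 7261 7261 215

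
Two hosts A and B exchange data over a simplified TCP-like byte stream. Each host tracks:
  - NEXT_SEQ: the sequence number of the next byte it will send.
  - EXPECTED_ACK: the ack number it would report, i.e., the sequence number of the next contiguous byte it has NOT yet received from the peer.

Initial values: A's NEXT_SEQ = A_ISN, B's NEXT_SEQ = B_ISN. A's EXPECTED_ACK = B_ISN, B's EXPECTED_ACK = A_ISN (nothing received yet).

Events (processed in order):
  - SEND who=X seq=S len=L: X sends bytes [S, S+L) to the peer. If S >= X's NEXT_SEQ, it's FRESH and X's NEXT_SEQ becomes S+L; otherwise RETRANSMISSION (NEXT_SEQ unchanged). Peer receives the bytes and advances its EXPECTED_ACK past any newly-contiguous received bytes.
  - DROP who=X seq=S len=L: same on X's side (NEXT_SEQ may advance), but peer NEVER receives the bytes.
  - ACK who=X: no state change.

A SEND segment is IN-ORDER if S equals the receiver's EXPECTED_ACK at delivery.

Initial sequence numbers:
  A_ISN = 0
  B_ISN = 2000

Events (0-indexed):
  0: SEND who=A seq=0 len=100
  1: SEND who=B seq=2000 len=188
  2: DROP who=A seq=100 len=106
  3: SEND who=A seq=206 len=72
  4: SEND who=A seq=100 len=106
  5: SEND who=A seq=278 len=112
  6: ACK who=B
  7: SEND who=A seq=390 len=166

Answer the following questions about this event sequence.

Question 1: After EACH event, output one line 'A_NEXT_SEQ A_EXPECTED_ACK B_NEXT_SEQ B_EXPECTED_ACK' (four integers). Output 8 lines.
100 2000 2000 100
100 2188 2188 100
206 2188 2188 100
278 2188 2188 100
278 2188 2188 278
390 2188 2188 390
390 2188 2188 390
556 2188 2188 556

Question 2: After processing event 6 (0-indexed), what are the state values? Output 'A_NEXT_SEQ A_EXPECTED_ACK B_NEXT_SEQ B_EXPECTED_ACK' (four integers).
After event 0: A_seq=100 A_ack=2000 B_seq=2000 B_ack=100
After event 1: A_seq=100 A_ack=2188 B_seq=2188 B_ack=100
After event 2: A_seq=206 A_ack=2188 B_seq=2188 B_ack=100
After event 3: A_seq=278 A_ack=2188 B_seq=2188 B_ack=100
After event 4: A_seq=278 A_ack=2188 B_seq=2188 B_ack=278
After event 5: A_seq=390 A_ack=2188 B_seq=2188 B_ack=390
After event 6: A_seq=390 A_ack=2188 B_seq=2188 B_ack=390

390 2188 2188 390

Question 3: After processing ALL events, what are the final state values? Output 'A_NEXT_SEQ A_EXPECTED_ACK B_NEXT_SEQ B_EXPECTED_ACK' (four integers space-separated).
Answer: 556 2188 2188 556

Derivation:
After event 0: A_seq=100 A_ack=2000 B_seq=2000 B_ack=100
After event 1: A_seq=100 A_ack=2188 B_seq=2188 B_ack=100
After event 2: A_seq=206 A_ack=2188 B_seq=2188 B_ack=100
After event 3: A_seq=278 A_ack=2188 B_seq=2188 B_ack=100
After event 4: A_seq=278 A_ack=2188 B_seq=2188 B_ack=278
After event 5: A_seq=390 A_ack=2188 B_seq=2188 B_ack=390
After event 6: A_seq=390 A_ack=2188 B_seq=2188 B_ack=390
After event 7: A_seq=556 A_ack=2188 B_seq=2188 B_ack=556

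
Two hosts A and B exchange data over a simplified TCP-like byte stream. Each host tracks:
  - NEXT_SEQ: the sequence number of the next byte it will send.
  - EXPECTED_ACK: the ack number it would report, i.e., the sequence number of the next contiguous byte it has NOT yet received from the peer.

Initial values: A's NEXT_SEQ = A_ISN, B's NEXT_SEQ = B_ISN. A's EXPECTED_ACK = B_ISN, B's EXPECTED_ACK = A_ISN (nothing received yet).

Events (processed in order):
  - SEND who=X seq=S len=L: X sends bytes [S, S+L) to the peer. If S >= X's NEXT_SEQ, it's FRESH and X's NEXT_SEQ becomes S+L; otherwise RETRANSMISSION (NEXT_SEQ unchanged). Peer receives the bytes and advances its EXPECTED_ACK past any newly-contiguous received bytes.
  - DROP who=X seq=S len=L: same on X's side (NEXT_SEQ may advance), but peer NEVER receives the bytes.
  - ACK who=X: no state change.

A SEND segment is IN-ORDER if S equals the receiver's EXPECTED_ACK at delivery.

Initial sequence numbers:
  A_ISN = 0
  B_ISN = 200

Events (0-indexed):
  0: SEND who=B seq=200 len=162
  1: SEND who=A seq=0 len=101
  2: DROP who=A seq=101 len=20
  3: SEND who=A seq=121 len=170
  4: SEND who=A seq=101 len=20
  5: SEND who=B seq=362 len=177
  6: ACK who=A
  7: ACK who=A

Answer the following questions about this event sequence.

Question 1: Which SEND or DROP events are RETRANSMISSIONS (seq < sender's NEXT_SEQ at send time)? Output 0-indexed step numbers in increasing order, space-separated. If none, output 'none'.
Answer: 4

Derivation:
Step 0: SEND seq=200 -> fresh
Step 1: SEND seq=0 -> fresh
Step 2: DROP seq=101 -> fresh
Step 3: SEND seq=121 -> fresh
Step 4: SEND seq=101 -> retransmit
Step 5: SEND seq=362 -> fresh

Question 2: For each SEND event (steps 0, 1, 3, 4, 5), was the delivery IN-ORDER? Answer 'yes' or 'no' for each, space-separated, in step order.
Step 0: SEND seq=200 -> in-order
Step 1: SEND seq=0 -> in-order
Step 3: SEND seq=121 -> out-of-order
Step 4: SEND seq=101 -> in-order
Step 5: SEND seq=362 -> in-order

Answer: yes yes no yes yes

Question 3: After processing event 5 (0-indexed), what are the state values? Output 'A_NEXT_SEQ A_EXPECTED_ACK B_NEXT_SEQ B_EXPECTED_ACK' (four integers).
After event 0: A_seq=0 A_ack=362 B_seq=362 B_ack=0
After event 1: A_seq=101 A_ack=362 B_seq=362 B_ack=101
After event 2: A_seq=121 A_ack=362 B_seq=362 B_ack=101
After event 3: A_seq=291 A_ack=362 B_seq=362 B_ack=101
After event 4: A_seq=291 A_ack=362 B_seq=362 B_ack=291
After event 5: A_seq=291 A_ack=539 B_seq=539 B_ack=291

291 539 539 291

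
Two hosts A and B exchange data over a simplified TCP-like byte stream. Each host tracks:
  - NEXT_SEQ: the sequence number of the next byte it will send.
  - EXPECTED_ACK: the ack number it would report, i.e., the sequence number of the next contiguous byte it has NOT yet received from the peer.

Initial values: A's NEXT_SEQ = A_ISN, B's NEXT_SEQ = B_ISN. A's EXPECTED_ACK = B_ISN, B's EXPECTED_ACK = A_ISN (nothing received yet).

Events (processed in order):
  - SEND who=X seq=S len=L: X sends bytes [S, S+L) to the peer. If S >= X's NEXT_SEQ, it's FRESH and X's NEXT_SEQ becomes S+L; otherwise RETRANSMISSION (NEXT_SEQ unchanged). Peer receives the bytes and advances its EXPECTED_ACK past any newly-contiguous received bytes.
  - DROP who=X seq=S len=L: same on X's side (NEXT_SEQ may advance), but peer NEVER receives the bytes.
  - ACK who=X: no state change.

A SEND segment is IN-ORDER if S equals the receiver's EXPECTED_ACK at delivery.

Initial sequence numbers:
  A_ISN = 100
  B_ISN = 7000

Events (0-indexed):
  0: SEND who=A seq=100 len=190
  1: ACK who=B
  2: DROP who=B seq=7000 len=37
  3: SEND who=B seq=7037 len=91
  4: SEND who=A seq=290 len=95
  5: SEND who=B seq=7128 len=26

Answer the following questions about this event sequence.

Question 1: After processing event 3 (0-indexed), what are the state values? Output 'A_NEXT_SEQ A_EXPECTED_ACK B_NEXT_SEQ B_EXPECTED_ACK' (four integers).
After event 0: A_seq=290 A_ack=7000 B_seq=7000 B_ack=290
After event 1: A_seq=290 A_ack=7000 B_seq=7000 B_ack=290
After event 2: A_seq=290 A_ack=7000 B_seq=7037 B_ack=290
After event 3: A_seq=290 A_ack=7000 B_seq=7128 B_ack=290

290 7000 7128 290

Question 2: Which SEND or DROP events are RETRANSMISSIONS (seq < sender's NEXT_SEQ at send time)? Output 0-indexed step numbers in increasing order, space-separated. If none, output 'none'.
Answer: none

Derivation:
Step 0: SEND seq=100 -> fresh
Step 2: DROP seq=7000 -> fresh
Step 3: SEND seq=7037 -> fresh
Step 4: SEND seq=290 -> fresh
Step 5: SEND seq=7128 -> fresh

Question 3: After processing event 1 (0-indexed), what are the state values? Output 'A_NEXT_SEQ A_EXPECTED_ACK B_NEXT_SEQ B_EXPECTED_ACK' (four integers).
After event 0: A_seq=290 A_ack=7000 B_seq=7000 B_ack=290
After event 1: A_seq=290 A_ack=7000 B_seq=7000 B_ack=290

290 7000 7000 290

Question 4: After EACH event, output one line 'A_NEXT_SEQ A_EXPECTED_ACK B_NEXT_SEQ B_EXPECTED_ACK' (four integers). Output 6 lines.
290 7000 7000 290
290 7000 7000 290
290 7000 7037 290
290 7000 7128 290
385 7000 7128 385
385 7000 7154 385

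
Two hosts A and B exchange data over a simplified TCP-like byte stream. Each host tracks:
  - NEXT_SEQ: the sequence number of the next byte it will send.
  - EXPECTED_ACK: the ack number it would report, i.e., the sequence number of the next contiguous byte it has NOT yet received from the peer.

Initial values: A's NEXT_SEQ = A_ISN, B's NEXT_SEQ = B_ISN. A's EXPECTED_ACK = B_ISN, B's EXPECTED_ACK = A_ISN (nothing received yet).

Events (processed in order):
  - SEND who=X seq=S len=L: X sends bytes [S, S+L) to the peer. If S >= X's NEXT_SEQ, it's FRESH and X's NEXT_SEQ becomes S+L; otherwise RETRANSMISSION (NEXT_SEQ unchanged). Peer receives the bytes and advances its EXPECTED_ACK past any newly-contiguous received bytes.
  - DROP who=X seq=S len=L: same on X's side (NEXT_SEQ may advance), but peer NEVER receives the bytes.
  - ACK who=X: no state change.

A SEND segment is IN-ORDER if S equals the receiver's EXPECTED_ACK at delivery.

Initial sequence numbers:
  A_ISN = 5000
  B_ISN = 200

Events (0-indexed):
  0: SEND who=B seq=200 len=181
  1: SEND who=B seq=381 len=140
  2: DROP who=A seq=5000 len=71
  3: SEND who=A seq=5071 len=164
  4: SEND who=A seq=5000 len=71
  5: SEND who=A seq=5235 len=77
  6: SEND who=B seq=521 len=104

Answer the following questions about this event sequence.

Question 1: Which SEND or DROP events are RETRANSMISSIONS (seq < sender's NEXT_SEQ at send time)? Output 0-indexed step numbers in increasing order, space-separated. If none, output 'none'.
Step 0: SEND seq=200 -> fresh
Step 1: SEND seq=381 -> fresh
Step 2: DROP seq=5000 -> fresh
Step 3: SEND seq=5071 -> fresh
Step 4: SEND seq=5000 -> retransmit
Step 5: SEND seq=5235 -> fresh
Step 6: SEND seq=521 -> fresh

Answer: 4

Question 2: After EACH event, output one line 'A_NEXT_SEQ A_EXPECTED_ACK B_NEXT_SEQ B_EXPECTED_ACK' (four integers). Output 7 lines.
5000 381 381 5000
5000 521 521 5000
5071 521 521 5000
5235 521 521 5000
5235 521 521 5235
5312 521 521 5312
5312 625 625 5312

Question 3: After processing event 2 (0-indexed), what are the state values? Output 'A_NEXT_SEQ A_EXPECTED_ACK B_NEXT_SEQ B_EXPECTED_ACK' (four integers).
After event 0: A_seq=5000 A_ack=381 B_seq=381 B_ack=5000
After event 1: A_seq=5000 A_ack=521 B_seq=521 B_ack=5000
After event 2: A_seq=5071 A_ack=521 B_seq=521 B_ack=5000

5071 521 521 5000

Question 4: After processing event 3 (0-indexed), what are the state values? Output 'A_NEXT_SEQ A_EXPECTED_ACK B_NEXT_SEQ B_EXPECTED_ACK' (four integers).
After event 0: A_seq=5000 A_ack=381 B_seq=381 B_ack=5000
After event 1: A_seq=5000 A_ack=521 B_seq=521 B_ack=5000
After event 2: A_seq=5071 A_ack=521 B_seq=521 B_ack=5000
After event 3: A_seq=5235 A_ack=521 B_seq=521 B_ack=5000

5235 521 521 5000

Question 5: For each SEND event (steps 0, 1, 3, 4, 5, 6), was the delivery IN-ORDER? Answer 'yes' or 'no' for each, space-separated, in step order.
Step 0: SEND seq=200 -> in-order
Step 1: SEND seq=381 -> in-order
Step 3: SEND seq=5071 -> out-of-order
Step 4: SEND seq=5000 -> in-order
Step 5: SEND seq=5235 -> in-order
Step 6: SEND seq=521 -> in-order

Answer: yes yes no yes yes yes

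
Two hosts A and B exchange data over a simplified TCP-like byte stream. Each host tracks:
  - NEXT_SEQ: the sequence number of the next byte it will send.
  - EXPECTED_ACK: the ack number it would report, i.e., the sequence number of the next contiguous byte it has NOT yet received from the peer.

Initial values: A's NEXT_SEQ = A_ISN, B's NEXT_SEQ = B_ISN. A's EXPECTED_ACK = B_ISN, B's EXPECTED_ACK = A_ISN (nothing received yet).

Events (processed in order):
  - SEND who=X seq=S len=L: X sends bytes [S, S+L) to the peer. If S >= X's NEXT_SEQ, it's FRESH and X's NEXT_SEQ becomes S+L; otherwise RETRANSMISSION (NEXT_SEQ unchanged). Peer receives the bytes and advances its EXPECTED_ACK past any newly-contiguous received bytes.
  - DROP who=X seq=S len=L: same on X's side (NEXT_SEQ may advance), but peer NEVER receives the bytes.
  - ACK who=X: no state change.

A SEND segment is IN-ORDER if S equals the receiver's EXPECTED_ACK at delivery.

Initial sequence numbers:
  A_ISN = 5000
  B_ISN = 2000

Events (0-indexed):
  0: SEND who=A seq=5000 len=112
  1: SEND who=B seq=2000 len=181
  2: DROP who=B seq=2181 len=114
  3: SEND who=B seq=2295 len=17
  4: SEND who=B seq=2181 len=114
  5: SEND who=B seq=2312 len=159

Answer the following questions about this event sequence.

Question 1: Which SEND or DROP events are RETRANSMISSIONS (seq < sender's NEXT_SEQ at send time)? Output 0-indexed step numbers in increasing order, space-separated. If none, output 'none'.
Answer: 4

Derivation:
Step 0: SEND seq=5000 -> fresh
Step 1: SEND seq=2000 -> fresh
Step 2: DROP seq=2181 -> fresh
Step 3: SEND seq=2295 -> fresh
Step 4: SEND seq=2181 -> retransmit
Step 5: SEND seq=2312 -> fresh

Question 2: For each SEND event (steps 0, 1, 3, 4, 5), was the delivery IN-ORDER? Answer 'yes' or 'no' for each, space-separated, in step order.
Step 0: SEND seq=5000 -> in-order
Step 1: SEND seq=2000 -> in-order
Step 3: SEND seq=2295 -> out-of-order
Step 4: SEND seq=2181 -> in-order
Step 5: SEND seq=2312 -> in-order

Answer: yes yes no yes yes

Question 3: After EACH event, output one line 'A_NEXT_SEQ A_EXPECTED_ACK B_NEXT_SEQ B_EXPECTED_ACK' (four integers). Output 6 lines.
5112 2000 2000 5112
5112 2181 2181 5112
5112 2181 2295 5112
5112 2181 2312 5112
5112 2312 2312 5112
5112 2471 2471 5112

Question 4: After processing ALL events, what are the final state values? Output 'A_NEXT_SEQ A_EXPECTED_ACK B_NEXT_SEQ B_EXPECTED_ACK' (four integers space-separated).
Answer: 5112 2471 2471 5112

Derivation:
After event 0: A_seq=5112 A_ack=2000 B_seq=2000 B_ack=5112
After event 1: A_seq=5112 A_ack=2181 B_seq=2181 B_ack=5112
After event 2: A_seq=5112 A_ack=2181 B_seq=2295 B_ack=5112
After event 3: A_seq=5112 A_ack=2181 B_seq=2312 B_ack=5112
After event 4: A_seq=5112 A_ack=2312 B_seq=2312 B_ack=5112
After event 5: A_seq=5112 A_ack=2471 B_seq=2471 B_ack=5112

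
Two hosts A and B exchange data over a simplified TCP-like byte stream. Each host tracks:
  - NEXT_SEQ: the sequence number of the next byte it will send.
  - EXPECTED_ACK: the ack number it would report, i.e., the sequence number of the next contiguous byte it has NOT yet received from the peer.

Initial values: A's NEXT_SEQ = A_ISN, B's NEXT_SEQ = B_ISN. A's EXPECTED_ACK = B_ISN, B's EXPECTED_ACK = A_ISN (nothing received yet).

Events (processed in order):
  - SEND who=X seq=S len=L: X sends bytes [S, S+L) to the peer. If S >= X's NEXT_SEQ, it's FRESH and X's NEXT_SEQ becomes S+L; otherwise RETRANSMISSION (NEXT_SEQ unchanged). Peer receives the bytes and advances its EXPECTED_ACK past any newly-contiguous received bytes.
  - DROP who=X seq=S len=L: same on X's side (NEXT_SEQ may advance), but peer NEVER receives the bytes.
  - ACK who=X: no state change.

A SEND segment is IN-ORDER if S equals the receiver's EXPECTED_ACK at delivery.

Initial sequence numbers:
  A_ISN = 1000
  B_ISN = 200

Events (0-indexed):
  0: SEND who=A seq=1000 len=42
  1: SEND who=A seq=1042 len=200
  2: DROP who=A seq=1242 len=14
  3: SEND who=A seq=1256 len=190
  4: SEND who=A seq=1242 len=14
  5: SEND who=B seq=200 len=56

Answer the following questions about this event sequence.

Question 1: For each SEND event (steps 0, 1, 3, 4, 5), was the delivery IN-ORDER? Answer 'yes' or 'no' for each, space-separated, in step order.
Step 0: SEND seq=1000 -> in-order
Step 1: SEND seq=1042 -> in-order
Step 3: SEND seq=1256 -> out-of-order
Step 4: SEND seq=1242 -> in-order
Step 5: SEND seq=200 -> in-order

Answer: yes yes no yes yes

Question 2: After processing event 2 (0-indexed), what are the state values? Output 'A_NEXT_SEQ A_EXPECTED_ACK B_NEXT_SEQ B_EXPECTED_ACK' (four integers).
After event 0: A_seq=1042 A_ack=200 B_seq=200 B_ack=1042
After event 1: A_seq=1242 A_ack=200 B_seq=200 B_ack=1242
After event 2: A_seq=1256 A_ack=200 B_seq=200 B_ack=1242

1256 200 200 1242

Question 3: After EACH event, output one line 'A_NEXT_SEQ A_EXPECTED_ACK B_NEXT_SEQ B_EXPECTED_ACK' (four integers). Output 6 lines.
1042 200 200 1042
1242 200 200 1242
1256 200 200 1242
1446 200 200 1242
1446 200 200 1446
1446 256 256 1446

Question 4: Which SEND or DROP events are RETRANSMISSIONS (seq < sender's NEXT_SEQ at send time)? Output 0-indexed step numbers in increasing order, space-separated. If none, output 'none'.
Step 0: SEND seq=1000 -> fresh
Step 1: SEND seq=1042 -> fresh
Step 2: DROP seq=1242 -> fresh
Step 3: SEND seq=1256 -> fresh
Step 4: SEND seq=1242 -> retransmit
Step 5: SEND seq=200 -> fresh

Answer: 4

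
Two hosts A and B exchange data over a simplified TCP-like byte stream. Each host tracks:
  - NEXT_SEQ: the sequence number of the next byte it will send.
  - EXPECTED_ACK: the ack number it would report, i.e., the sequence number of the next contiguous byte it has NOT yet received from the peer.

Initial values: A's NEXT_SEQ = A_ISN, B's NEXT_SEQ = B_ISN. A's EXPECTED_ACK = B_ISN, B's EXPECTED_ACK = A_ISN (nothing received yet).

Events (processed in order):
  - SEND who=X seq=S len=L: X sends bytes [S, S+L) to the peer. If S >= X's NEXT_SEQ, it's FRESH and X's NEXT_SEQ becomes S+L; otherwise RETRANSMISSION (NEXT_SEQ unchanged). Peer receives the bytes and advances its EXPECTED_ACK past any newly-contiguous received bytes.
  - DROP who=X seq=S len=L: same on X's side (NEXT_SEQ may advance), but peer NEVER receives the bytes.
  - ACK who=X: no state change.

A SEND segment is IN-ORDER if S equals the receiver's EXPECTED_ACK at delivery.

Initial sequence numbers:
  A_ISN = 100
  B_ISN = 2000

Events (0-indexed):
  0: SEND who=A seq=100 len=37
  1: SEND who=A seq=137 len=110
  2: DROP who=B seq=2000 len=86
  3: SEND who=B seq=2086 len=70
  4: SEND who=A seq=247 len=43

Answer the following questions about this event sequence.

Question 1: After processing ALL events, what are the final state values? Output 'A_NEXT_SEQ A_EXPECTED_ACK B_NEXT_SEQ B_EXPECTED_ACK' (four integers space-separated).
Answer: 290 2000 2156 290

Derivation:
After event 0: A_seq=137 A_ack=2000 B_seq=2000 B_ack=137
After event 1: A_seq=247 A_ack=2000 B_seq=2000 B_ack=247
After event 2: A_seq=247 A_ack=2000 B_seq=2086 B_ack=247
After event 3: A_seq=247 A_ack=2000 B_seq=2156 B_ack=247
After event 4: A_seq=290 A_ack=2000 B_seq=2156 B_ack=290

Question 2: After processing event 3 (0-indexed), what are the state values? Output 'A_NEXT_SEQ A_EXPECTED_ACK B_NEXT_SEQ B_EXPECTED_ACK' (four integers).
After event 0: A_seq=137 A_ack=2000 B_seq=2000 B_ack=137
After event 1: A_seq=247 A_ack=2000 B_seq=2000 B_ack=247
After event 2: A_seq=247 A_ack=2000 B_seq=2086 B_ack=247
After event 3: A_seq=247 A_ack=2000 B_seq=2156 B_ack=247

247 2000 2156 247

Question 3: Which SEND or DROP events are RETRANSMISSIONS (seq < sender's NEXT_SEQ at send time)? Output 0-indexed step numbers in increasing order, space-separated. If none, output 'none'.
Answer: none

Derivation:
Step 0: SEND seq=100 -> fresh
Step 1: SEND seq=137 -> fresh
Step 2: DROP seq=2000 -> fresh
Step 3: SEND seq=2086 -> fresh
Step 4: SEND seq=247 -> fresh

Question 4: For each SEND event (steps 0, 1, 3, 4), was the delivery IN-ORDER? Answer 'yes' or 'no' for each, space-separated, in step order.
Step 0: SEND seq=100 -> in-order
Step 1: SEND seq=137 -> in-order
Step 3: SEND seq=2086 -> out-of-order
Step 4: SEND seq=247 -> in-order

Answer: yes yes no yes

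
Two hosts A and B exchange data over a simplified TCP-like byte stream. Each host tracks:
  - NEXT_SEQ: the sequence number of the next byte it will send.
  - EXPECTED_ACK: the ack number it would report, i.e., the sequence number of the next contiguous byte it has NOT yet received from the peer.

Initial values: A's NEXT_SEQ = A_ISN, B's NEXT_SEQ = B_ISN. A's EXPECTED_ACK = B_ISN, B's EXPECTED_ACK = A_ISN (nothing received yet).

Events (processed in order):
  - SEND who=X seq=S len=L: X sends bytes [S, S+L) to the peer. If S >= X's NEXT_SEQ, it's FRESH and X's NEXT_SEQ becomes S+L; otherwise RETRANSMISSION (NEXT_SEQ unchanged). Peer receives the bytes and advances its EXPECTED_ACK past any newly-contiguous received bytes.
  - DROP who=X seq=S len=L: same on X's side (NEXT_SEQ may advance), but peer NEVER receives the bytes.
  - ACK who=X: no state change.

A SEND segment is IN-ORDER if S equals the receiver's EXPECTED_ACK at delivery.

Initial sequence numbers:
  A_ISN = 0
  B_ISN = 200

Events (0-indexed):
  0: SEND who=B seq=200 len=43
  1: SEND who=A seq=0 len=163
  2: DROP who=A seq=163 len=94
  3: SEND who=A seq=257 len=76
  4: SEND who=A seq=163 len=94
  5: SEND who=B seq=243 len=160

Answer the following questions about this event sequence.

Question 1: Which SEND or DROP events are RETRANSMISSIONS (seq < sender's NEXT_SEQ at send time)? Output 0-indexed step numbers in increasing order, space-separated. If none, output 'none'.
Answer: 4

Derivation:
Step 0: SEND seq=200 -> fresh
Step 1: SEND seq=0 -> fresh
Step 2: DROP seq=163 -> fresh
Step 3: SEND seq=257 -> fresh
Step 4: SEND seq=163 -> retransmit
Step 5: SEND seq=243 -> fresh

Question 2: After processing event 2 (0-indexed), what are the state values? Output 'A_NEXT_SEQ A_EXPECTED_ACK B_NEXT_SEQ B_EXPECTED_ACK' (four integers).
After event 0: A_seq=0 A_ack=243 B_seq=243 B_ack=0
After event 1: A_seq=163 A_ack=243 B_seq=243 B_ack=163
After event 2: A_seq=257 A_ack=243 B_seq=243 B_ack=163

257 243 243 163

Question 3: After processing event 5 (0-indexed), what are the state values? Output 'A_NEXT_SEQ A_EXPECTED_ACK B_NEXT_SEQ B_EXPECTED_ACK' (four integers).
After event 0: A_seq=0 A_ack=243 B_seq=243 B_ack=0
After event 1: A_seq=163 A_ack=243 B_seq=243 B_ack=163
After event 2: A_seq=257 A_ack=243 B_seq=243 B_ack=163
After event 3: A_seq=333 A_ack=243 B_seq=243 B_ack=163
After event 4: A_seq=333 A_ack=243 B_seq=243 B_ack=333
After event 5: A_seq=333 A_ack=403 B_seq=403 B_ack=333

333 403 403 333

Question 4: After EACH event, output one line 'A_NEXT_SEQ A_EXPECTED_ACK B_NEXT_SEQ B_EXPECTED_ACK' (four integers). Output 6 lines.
0 243 243 0
163 243 243 163
257 243 243 163
333 243 243 163
333 243 243 333
333 403 403 333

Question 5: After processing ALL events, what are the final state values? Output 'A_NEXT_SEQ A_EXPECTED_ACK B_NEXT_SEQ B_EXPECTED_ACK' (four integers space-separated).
After event 0: A_seq=0 A_ack=243 B_seq=243 B_ack=0
After event 1: A_seq=163 A_ack=243 B_seq=243 B_ack=163
After event 2: A_seq=257 A_ack=243 B_seq=243 B_ack=163
After event 3: A_seq=333 A_ack=243 B_seq=243 B_ack=163
After event 4: A_seq=333 A_ack=243 B_seq=243 B_ack=333
After event 5: A_seq=333 A_ack=403 B_seq=403 B_ack=333

Answer: 333 403 403 333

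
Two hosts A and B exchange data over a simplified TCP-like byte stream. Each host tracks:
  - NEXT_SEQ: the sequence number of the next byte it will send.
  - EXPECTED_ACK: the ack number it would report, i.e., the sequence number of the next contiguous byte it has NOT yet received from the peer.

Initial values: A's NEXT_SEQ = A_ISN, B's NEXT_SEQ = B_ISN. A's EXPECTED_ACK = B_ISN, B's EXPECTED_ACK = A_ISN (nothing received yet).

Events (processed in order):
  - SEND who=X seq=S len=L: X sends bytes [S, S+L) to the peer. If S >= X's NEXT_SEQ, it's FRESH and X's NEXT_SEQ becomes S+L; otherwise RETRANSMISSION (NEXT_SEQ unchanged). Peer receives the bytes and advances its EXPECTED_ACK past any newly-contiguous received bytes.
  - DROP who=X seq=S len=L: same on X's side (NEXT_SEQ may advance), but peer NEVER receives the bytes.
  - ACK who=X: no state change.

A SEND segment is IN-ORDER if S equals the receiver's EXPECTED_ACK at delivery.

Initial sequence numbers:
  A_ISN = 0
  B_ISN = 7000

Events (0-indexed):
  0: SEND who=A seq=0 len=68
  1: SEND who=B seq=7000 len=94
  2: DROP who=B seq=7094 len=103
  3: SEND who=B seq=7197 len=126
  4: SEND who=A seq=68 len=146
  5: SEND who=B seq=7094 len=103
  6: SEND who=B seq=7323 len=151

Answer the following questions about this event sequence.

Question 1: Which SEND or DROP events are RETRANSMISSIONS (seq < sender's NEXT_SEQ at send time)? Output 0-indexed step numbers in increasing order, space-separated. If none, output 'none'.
Answer: 5

Derivation:
Step 0: SEND seq=0 -> fresh
Step 1: SEND seq=7000 -> fresh
Step 2: DROP seq=7094 -> fresh
Step 3: SEND seq=7197 -> fresh
Step 4: SEND seq=68 -> fresh
Step 5: SEND seq=7094 -> retransmit
Step 6: SEND seq=7323 -> fresh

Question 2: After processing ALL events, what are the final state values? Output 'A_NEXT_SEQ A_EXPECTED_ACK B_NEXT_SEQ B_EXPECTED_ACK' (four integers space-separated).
After event 0: A_seq=68 A_ack=7000 B_seq=7000 B_ack=68
After event 1: A_seq=68 A_ack=7094 B_seq=7094 B_ack=68
After event 2: A_seq=68 A_ack=7094 B_seq=7197 B_ack=68
After event 3: A_seq=68 A_ack=7094 B_seq=7323 B_ack=68
After event 4: A_seq=214 A_ack=7094 B_seq=7323 B_ack=214
After event 5: A_seq=214 A_ack=7323 B_seq=7323 B_ack=214
After event 6: A_seq=214 A_ack=7474 B_seq=7474 B_ack=214

Answer: 214 7474 7474 214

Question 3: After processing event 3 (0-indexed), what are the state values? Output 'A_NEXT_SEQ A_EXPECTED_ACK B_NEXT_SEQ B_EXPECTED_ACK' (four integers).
After event 0: A_seq=68 A_ack=7000 B_seq=7000 B_ack=68
After event 1: A_seq=68 A_ack=7094 B_seq=7094 B_ack=68
After event 2: A_seq=68 A_ack=7094 B_seq=7197 B_ack=68
After event 3: A_seq=68 A_ack=7094 B_seq=7323 B_ack=68

68 7094 7323 68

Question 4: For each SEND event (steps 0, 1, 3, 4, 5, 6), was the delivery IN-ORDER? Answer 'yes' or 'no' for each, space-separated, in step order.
Step 0: SEND seq=0 -> in-order
Step 1: SEND seq=7000 -> in-order
Step 3: SEND seq=7197 -> out-of-order
Step 4: SEND seq=68 -> in-order
Step 5: SEND seq=7094 -> in-order
Step 6: SEND seq=7323 -> in-order

Answer: yes yes no yes yes yes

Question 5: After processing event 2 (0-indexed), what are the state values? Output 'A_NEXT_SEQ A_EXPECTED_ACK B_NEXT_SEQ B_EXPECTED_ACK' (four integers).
After event 0: A_seq=68 A_ack=7000 B_seq=7000 B_ack=68
After event 1: A_seq=68 A_ack=7094 B_seq=7094 B_ack=68
After event 2: A_seq=68 A_ack=7094 B_seq=7197 B_ack=68

68 7094 7197 68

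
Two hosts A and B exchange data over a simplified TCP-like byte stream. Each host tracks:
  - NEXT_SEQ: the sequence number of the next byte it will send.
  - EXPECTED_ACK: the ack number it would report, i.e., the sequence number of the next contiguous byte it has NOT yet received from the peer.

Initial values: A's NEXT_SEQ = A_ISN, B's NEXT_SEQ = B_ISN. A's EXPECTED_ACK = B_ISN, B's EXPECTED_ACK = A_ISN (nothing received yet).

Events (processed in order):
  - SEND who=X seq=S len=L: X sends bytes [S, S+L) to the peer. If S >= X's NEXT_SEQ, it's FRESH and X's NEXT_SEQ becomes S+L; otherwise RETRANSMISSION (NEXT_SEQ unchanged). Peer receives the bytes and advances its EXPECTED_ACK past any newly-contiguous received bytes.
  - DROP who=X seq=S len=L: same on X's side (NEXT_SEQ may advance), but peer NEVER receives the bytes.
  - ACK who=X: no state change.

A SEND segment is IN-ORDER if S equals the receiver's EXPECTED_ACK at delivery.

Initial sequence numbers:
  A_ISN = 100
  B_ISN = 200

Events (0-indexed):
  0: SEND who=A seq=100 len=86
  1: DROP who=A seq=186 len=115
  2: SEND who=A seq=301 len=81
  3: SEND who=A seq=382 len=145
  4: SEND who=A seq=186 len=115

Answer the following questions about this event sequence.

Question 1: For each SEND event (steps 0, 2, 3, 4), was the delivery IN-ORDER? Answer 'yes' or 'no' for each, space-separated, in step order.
Step 0: SEND seq=100 -> in-order
Step 2: SEND seq=301 -> out-of-order
Step 3: SEND seq=382 -> out-of-order
Step 4: SEND seq=186 -> in-order

Answer: yes no no yes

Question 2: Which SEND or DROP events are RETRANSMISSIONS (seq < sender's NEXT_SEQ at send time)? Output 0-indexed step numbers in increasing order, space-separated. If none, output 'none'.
Answer: 4

Derivation:
Step 0: SEND seq=100 -> fresh
Step 1: DROP seq=186 -> fresh
Step 2: SEND seq=301 -> fresh
Step 3: SEND seq=382 -> fresh
Step 4: SEND seq=186 -> retransmit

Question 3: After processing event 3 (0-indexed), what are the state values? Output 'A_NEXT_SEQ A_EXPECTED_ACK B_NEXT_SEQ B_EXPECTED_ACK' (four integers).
After event 0: A_seq=186 A_ack=200 B_seq=200 B_ack=186
After event 1: A_seq=301 A_ack=200 B_seq=200 B_ack=186
After event 2: A_seq=382 A_ack=200 B_seq=200 B_ack=186
After event 3: A_seq=527 A_ack=200 B_seq=200 B_ack=186

527 200 200 186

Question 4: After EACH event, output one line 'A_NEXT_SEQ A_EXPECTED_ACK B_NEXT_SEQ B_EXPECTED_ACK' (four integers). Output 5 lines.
186 200 200 186
301 200 200 186
382 200 200 186
527 200 200 186
527 200 200 527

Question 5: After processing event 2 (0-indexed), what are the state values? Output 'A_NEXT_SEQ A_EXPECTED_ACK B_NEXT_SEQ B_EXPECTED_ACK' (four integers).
After event 0: A_seq=186 A_ack=200 B_seq=200 B_ack=186
After event 1: A_seq=301 A_ack=200 B_seq=200 B_ack=186
After event 2: A_seq=382 A_ack=200 B_seq=200 B_ack=186

382 200 200 186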